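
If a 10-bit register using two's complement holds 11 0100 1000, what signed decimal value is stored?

MSB is 1, so the value is negative.
Unsigned reading: 840. Subtract 2^10 = 1024: 840 − 1024 = -184.

-184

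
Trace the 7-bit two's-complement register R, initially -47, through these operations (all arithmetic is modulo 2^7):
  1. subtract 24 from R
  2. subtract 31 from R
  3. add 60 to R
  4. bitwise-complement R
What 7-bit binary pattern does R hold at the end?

Start: R = -47 = 1010001.
R = -47 − 24 = -71; wraps to 57 = 0111001
R = 57 − 31 = 26 = 0011010
R = 26 + 60 = 86; wraps to -42 = 1010110
R = NOT 1010110 = 0101001 = 41

0101001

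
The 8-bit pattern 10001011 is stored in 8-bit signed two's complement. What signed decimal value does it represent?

MSB is 1, so the value is negative.
Invert: 01110100. Add 1: 01110101 = 117. So the value is −117.

-117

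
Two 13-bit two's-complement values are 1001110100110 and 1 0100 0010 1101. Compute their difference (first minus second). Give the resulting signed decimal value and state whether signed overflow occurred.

1001110100110 = -3162 (signed)
1 0100 0010 1101 → 1010000101101 = -3027 (signed)
Subtract via negate-and-add: invert 1010000101101 + 1 = 0101111010011 (i.e. 3027).
  1001110100110
+ 0101111010011
= 1111101111001
Result 1111101111001: MSB = 1 → 8057 − 8192 = -135.
Addends (after negating the subtrahend) have opposite signs, so signed overflow cannot occur.

-135; no overflow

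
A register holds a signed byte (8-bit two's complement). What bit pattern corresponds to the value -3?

11111101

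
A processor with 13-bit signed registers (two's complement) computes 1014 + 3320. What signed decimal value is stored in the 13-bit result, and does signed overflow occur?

1014 → 0001111110110
3320 → 0110011111000
  0001111110110
+ 0110011111000
= 1000011101110
Result 1000011101110: MSB = 1 → 4334 − 8192 = -3858.
Both addends are non-negative but the stored result is negative: signed overflow. The true value 1014 + 3320 = 4334 lies outside [-4096, 4095].

-3858; overflow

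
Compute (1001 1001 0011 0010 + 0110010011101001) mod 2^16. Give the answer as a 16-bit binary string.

1111111000011011

  1001100100110010
+ 0110010011101001
= 1111111000011011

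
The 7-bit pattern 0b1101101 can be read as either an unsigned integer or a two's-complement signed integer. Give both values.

unsigned = 109, signed = -19

Unsigned: 1101101 = 109.
Signed: MSB=1 → 109 − 128 = -19.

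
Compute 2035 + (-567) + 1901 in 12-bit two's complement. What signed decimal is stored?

-727

2035 + (-567) = 1468 (010110111100)
1468 + 1901 = 3369 → wraps to -727 (110100101001)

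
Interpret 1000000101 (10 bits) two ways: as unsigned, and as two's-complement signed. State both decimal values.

Unsigned: 1000000101 = 517.
Signed: MSB=1 → 517 − 1024 = -507.

unsigned = 517, signed = -507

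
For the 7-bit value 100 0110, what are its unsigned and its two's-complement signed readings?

unsigned = 70, signed = -58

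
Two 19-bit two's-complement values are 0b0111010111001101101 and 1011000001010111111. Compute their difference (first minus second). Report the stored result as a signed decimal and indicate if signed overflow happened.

-119890; overflow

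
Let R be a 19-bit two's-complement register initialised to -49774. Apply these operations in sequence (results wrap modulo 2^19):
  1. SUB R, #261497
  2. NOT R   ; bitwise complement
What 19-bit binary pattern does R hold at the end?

1001011111111100110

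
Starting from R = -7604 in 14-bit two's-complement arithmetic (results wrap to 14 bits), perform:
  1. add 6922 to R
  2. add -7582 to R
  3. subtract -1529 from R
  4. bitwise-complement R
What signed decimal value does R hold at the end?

6734

Start: R = -7604 = 10001001001100.
R = -7604 + 6922 = -682 = 11110101010110
R = -682 + (-7582) = -8264; wraps to 8120 = 01111110111000
R = 8120 − (-1529) = 9649; wraps to -6735 = 10010110110001
R = NOT 10010110110001 = 01101001001110 = 6734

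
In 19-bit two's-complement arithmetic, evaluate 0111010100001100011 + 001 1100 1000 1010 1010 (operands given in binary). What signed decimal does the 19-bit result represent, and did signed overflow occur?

-167667; overflow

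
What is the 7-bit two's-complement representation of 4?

0000100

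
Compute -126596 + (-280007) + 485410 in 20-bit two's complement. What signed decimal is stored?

-126596 + (-280007) = -406603 (10011100101110110101)
-406603 + 485410 = 78807 (00010011001111010111)

78807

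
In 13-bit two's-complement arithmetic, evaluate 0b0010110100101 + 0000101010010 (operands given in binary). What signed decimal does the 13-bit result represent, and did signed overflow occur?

1783; no overflow

0b0010110100101 → 0010110100101 = 1445 (signed)
0000101010010 = 338 (signed)
  0010110100101
+ 0000101010010
= 0011011110111
Result 0011011110111: MSB = 0 → value 1783.
Both addends are non-negative and so is the stored result: no signed overflow.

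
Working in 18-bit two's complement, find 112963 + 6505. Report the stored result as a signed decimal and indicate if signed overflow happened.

112963 → 011011100101000011
6505 → 000001100101101001
  011011100101000011
+ 000001100101101001
= 011101001010101100
Result 011101001010101100: MSB = 0 → value 119468.
Both addends are non-negative and so is the stored result: no signed overflow.

119468; no overflow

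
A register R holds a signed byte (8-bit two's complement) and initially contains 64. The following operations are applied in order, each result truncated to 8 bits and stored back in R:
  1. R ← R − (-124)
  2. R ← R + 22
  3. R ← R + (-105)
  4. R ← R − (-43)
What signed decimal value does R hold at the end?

-108

Start: R = 64 = 01000000.
R = 64 − (-124) = 188; wraps to -68 = 10111100
R = -68 + 22 = -46 = 11010010
R = -46 + (-105) = -151; wraps to 105 = 01101001
R = 105 − (-43) = 148; wraps to -108 = 10010100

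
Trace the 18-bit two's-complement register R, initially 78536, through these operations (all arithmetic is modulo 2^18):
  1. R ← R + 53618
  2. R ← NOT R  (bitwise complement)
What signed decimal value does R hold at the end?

129989

Start: R = 78536 = 010011001011001000.
R = 78536 + 53618 = 132154; wraps to -129990 = 100000010000111010
R = NOT 100000010000111010 = 011111101111000101 = 129989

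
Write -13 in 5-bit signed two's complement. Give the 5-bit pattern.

10011

|-13| = 13 = 01101 in 5 bits.
Invert the bits: 10010. Add 1: 10011.
Check: 10011 reads as 19 − 32 = -13.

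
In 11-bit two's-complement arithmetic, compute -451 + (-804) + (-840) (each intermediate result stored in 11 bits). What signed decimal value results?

-451 + (-804) = -1255 → wraps to 793 (01100011001)
793 + (-840) = -47 (11111010001)

-47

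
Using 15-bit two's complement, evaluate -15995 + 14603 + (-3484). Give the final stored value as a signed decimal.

-15995 + 14603 = -1392 (111101010010000)
-1392 + (-3484) = -4876 (110110011110100)

-4876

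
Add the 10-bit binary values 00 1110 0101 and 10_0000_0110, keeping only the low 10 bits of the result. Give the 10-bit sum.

1011101011

  0011100101
+ 1000000110
= 1011101011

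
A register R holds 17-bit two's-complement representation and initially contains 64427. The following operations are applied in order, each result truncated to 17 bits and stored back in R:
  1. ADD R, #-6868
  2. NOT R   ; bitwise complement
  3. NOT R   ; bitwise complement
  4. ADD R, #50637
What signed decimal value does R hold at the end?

Start: R = 64427 = 01111101110101011.
R = 64427 + (-6868) = 57559 = 01110000011010111
R = NOT 01110000011010111 = 10001111100101000 = -57560
R = NOT 10001111100101000 = 01110000011010111 = 57559
R = 57559 + 50637 = 108196; wraps to -22876 = 11010011010100100

-22876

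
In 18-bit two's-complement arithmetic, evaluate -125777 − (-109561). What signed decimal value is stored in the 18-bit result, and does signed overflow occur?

-125777 → 100001010010101111
-109561 → 100101010000000111
Subtract via negate-and-add: invert 100101010000000111 + 1 = 011010101111111001 (i.e. 109561).
  100001010010101111
+ 011010101111111001
= 111100000010101000
Result 111100000010101000: MSB = 1 → 245928 − 262144 = -16216.
Addends (after negating the subtrahend) have opposite signs, so signed overflow cannot occur.

-16216; no overflow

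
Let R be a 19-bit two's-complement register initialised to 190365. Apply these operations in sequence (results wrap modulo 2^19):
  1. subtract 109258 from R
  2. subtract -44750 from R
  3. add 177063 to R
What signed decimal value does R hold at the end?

-221368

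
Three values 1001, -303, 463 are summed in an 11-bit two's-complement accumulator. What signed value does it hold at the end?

1001 + (-303) = 698 (01010111010)
698 + 463 = 1161 → wraps to -887 (10010001001)

-887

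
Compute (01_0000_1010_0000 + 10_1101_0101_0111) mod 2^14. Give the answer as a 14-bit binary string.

11110111110111

  01000010100000
+ 10110101010111
= 11110111110111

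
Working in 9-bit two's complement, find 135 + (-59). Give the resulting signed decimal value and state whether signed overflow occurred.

135 → 010000111
-59 → 111000101
  010000111
+ 111000101
= 001001100  (discard carry-out 1)
Result 001001100: MSB = 0 → value 76.
Addends have opposite signs, so signed overflow cannot occur.

76; no overflow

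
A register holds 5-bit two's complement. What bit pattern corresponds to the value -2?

11110

|-2| = 2 = 00010 in 5 bits.
Invert the bits: 11101. Add 1: 11110.
Check: 11110 reads as 30 − 32 = -2.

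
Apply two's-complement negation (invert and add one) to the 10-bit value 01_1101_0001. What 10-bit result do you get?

Invert: 1000101110. Add 1: 1000101111.
Check: 0111010001 = 465, 1000101111 = -465.

1000101111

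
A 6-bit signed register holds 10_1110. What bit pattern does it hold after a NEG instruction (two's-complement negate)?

Invert: 010001. Add 1: 010010.

010010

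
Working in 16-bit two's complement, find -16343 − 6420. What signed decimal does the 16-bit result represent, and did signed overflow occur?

-16343 → 1100000000101001
6420 → 0001100100010100
Subtract via negate-and-add: invert 0001100100010100 + 1 = 1110011011101100 (i.e. -6420).
  1100000000101001
+ 1110011011101100
= 1010011100010101  (discard carry-out 1)
Result 1010011100010101: MSB = 1 → 42773 − 65536 = -22763.
Both addends (after negating the subtrahend) are negative and so is the stored result: no signed overflow.

-22763; no overflow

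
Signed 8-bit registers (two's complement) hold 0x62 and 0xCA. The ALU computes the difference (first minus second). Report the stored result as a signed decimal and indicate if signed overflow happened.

0x62 = 01100010 = 98 (signed)
0xCA = 11001010 = -54 (signed)
Subtract via negate-and-add: invert 11001010 + 1 = 00110110 (i.e. 54).
  01100010
+ 00110110
= 10011000
Result 10011000: MSB = 1 → 152 − 256 = -104.
Both addends (after negating the subtrahend) are non-negative but the stored result is negative: signed overflow. The true value 98 − (-54) = 152 lies outside [-128, 127].

-104; overflow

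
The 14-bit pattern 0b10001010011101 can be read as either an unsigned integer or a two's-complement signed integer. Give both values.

unsigned = 8861, signed = -7523

Unsigned: 10001010011101 = 8861.
Signed: MSB=1 → 8861 − 16384 = -7523.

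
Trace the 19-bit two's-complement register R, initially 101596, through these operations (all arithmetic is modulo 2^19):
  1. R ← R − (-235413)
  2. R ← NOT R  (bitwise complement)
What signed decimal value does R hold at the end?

Start: R = 101596 = 0011000110011011100.
R = 101596 − (-235413) = 337009; wraps to -187279 = 1010010010001110001
R = NOT 1010010010001110001 = 0101101101110001110 = 187278

187278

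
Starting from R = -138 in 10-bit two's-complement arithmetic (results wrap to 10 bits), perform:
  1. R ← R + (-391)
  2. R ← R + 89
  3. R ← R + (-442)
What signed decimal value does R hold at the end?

142

Start: R = -138 = 1101110110.
R = -138 + (-391) = -529; wraps to 495 = 0111101111
R = 495 + 89 = 584; wraps to -440 = 1001001000
R = -440 + (-442) = -882; wraps to 142 = 0010001110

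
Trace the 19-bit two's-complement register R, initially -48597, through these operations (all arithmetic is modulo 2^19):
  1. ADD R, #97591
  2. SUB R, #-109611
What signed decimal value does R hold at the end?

Start: R = -48597 = 1110100001000101011.
R = -48597 + 97591 = 48994 = 0001011111101100010
R = 48994 − (-109611) = 158605 = 0100110101110001101

158605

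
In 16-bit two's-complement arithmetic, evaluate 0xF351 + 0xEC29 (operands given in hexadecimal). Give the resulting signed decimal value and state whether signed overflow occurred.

0xF351 = 1111001101010001 = -3247 (signed)
0xEC29 = 1110110000101001 = -5079 (signed)
  1111001101010001
+ 1110110000101001
= 1101111101111010  (discard carry-out 1)
Result 1101111101111010: MSB = 1 → 57210 − 65536 = -8326.
Both addends are negative and so is the stored result: no signed overflow.

-8326; no overflow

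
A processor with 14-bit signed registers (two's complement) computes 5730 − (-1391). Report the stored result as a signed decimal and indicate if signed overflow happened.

7121; no overflow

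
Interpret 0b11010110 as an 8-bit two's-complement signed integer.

-42

MSB is 1, so the value is negative.
Unsigned reading: 214. Subtract 2^8 = 256: 214 − 256 = -42.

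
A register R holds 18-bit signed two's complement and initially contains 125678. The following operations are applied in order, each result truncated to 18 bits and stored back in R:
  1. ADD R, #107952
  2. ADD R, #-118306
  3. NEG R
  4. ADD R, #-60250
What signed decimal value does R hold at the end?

Start: R = 125678 = 011110101011101110.
R = 125678 + 107952 = 233630; wraps to -28514 = 111001000010011110
R = -28514 + (-118306) = -146820; wraps to 115324 = 011100001001111100
R = −(115324) = -115324 = 100011110110000100
R = -115324 + (-60250) = -175574; wraps to 86570 = 010101001000101010

86570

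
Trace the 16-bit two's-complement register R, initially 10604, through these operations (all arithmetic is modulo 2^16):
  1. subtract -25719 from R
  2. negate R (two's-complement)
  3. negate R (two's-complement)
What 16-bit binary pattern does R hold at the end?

Start: R = 10604 = 0010100101101100.
R = 10604 − (-25719) = 36323; wraps to -29213 = 1000110111100011
R = −(-29213) = 29213 = 0111001000011101
R = −(29213) = -29213 = 1000110111100011

1000110111100011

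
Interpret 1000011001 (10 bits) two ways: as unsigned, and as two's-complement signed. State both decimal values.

unsigned = 537, signed = -487

Unsigned: 1000011001 = 537.
Signed: MSB=1 → 537 − 1024 = -487.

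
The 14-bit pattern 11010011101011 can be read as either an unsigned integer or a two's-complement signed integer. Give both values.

unsigned = 13547, signed = -2837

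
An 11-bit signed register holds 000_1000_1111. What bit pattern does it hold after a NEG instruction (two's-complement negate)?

Invert: 11101110000. Add 1: 11101110001.
Check: 00010001111 = 143, 11101110001 = -143.

11101110001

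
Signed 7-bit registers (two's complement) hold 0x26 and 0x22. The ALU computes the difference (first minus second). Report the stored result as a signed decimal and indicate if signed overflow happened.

4; no overflow

0x26 = 0100110 = 38 (signed)
0x22 = 0100010 = 34 (signed)
Subtract via negate-and-add: invert 0100010 + 1 = 1011110 (i.e. -34).
  0100110
+ 1011110
= 0000100  (discard carry-out 1)
Result 0000100: MSB = 0 → value 4.
Addends (after negating the subtrahend) have opposite signs, so signed overflow cannot occur.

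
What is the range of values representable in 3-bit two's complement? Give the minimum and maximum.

Minimum: −2^2 = -4.
Maximum: 2^2 − 1 = 3.

min = -4, max = 3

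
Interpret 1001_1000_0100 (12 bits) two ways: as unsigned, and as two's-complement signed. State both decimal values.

unsigned = 2436, signed = -1660

Unsigned: 100110000100 = 2436.
Signed: MSB=1 → 2436 − 4096 = -1660.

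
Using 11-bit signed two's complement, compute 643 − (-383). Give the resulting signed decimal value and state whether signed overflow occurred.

643 → 01010000011
-383 → 11010000001
Subtract via negate-and-add: invert 11010000001 + 1 = 00101111111 (i.e. 383).
  01010000011
+ 00101111111
= 10000000010
Result 10000000010: MSB = 1 → 1026 − 2048 = -1022.
Both addends (after negating the subtrahend) are non-negative but the stored result is negative: signed overflow. The true value 643 − (-383) = 1026 lies outside [-1024, 1023].

-1022; overflow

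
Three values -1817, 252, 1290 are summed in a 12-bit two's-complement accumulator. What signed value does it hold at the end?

-1817 + 252 = -1565 (100111100011)
-1565 + 1290 = -275 (111011101101)

-275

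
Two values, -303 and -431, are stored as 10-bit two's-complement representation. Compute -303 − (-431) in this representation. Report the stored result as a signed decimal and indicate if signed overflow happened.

128; no overflow

-303 → 1011010001
-431 → 1001010001
Subtract via negate-and-add: invert 1001010001 + 1 = 0110101111 (i.e. 431).
  1011010001
+ 0110101111
= 0010000000  (discard carry-out 1)
Result 0010000000: MSB = 0 → value 128.
Addends (after negating the subtrahend) have opposite signs, so signed overflow cannot occur.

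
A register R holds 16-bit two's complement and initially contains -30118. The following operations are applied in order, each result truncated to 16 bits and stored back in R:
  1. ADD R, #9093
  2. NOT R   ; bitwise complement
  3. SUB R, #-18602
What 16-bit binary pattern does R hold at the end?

Start: R = -30118 = 1000101001011010.
R = -30118 + 9093 = -21025 = 1010110111011111
R = NOT 1010110111011111 = 0101001000100000 = 21024
R = 21024 − (-18602) = 39626; wraps to -25910 = 1001101011001010

1001101011001010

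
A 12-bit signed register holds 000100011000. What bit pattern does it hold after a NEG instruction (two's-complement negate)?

Invert: 111011100111. Add 1: 111011101000.
Check: 000100011000 = 280, 111011101000 = -280.

111011101000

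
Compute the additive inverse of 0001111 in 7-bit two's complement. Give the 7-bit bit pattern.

1110001

Invert: 1110000. Add 1: 1110001.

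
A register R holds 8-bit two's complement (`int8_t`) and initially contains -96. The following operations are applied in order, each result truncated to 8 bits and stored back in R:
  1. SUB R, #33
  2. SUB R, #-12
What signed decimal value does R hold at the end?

-117

Start: R = -96 = 10100000.
R = -96 − 33 = -129; wraps to 127 = 01111111
R = 127 − (-12) = 139; wraps to -117 = 10001011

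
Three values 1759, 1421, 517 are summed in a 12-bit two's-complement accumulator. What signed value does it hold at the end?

-399

1759 + 1421 = 3180 → wraps to -916 (110001101100)
-916 + 517 = -399 (111001110001)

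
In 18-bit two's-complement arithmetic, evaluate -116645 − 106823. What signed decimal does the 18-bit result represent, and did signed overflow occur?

-116645 → 100011100001011011
106823 → 011010000101000111
Subtract via negate-and-add: invert 011010000101000111 + 1 = 100101111010111001 (i.e. -106823).
  100011100001011011
+ 100101111010111001
= 001001011100010100  (discard carry-out 1)
Result 001001011100010100: MSB = 0 → value 38676.
Both addends (after negating the subtrahend) are negative but the stored result is non-negative: signed overflow. The true value -116645 − 106823 = -223468 lies outside [-131072, 131071].

38676; overflow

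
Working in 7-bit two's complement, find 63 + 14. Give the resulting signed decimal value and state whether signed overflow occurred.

-51; overflow

63 → 0111111
14 → 0001110
  0111111
+ 0001110
= 1001101
Result 1001101: MSB = 1 → 77 − 128 = -51.
Both addends are non-negative but the stored result is negative: signed overflow. The true value 63 + 14 = 77 lies outside [-64, 63].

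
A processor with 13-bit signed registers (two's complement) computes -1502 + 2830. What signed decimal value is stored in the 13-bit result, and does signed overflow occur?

-1502 → 1101000100010
2830 → 0101100001110
  1101000100010
+ 0101100001110
= 0010100110000  (discard carry-out 1)
Result 0010100110000: MSB = 0 → value 1328.
Addends have opposite signs, so signed overflow cannot occur.

1328; no overflow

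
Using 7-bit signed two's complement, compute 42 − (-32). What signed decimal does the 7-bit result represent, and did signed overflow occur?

42 → 0101010
-32 → 1100000
Subtract via negate-and-add: invert 1100000 + 1 = 0100000 (i.e. 32).
  0101010
+ 0100000
= 1001010
Result 1001010: MSB = 1 → 74 − 128 = -54.
Both addends (after negating the subtrahend) are non-negative but the stored result is negative: signed overflow. The true value 42 − (-32) = 74 lies outside [-64, 63].

-54; overflow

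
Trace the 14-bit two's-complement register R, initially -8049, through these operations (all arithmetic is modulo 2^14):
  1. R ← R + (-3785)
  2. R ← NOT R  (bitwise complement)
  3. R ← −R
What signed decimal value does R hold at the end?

Start: R = -8049 = 10000010001111.
R = -8049 + (-3785) = -11834; wraps to 4550 = 01000111000110
R = NOT 01000111000110 = 10111000111001 = -4551
R = −(-4551) = 4551 = 01000111000111

4551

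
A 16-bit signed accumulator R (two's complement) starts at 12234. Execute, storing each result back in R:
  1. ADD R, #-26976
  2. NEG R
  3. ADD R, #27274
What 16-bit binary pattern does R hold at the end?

Start: R = 12234 = 0010111111001010.
R = 12234 + (-26976) = -14742 = 1100011001101010
R = −(-14742) = 14742 = 0011100110010110
R = 14742 + 27274 = 42016; wraps to -23520 = 1010010000100000

1010010000100000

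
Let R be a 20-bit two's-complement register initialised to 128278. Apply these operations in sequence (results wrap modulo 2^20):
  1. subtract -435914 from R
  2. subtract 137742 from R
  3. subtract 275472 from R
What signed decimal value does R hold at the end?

150978

Start: R = 128278 = 00011111010100010110.
R = 128278 − (-435914) = 564192; wraps to -484384 = 10001001101111100000
R = -484384 − 137742 = -622126; wraps to 426450 = 01101000000111010010
R = 426450 − 275472 = 150978 = 00100100110111000010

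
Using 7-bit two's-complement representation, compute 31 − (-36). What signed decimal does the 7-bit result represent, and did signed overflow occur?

-61; overflow

31 → 0011111
-36 → 1011100
Subtract via negate-and-add: invert 1011100 + 1 = 0100100 (i.e. 36).
  0011111
+ 0100100
= 1000011
Result 1000011: MSB = 1 → 67 − 128 = -61.
Both addends (after negating the subtrahend) are non-negative but the stored result is negative: signed overflow. The true value 31 − (-36) = 67 lies outside [-64, 63].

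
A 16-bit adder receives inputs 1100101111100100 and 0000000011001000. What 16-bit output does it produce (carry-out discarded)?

  1100101111100100
+ 0000000011001000
= 1100110010101100

1100110010101100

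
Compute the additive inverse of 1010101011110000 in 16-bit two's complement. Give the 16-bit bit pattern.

0101010100010000

Invert: 0101010100001111. Add 1: 0101010100010000.
Check: 1010101011110000 = -21776, 0101010100010000 = 21776.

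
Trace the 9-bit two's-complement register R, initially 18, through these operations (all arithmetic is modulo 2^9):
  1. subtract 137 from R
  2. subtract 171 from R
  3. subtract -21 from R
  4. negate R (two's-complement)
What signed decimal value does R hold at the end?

Start: R = 18 = 000010010.
R = 18 − 137 = -119 = 110001001
R = -119 − 171 = -290; wraps to 222 = 011011110
R = 222 − (-21) = 243 = 011110011
R = −(243) = -243 = 100001101

-243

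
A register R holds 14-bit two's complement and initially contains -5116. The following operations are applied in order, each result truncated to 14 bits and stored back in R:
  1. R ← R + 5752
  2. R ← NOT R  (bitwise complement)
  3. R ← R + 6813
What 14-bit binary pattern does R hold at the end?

Start: R = -5116 = 10110000000100.
R = -5116 + 5752 = 636 = 00001001111100
R = NOT 00001001111100 = 11110110000011 = -637
R = -637 + 6813 = 6176 = 01100000100000

01100000100000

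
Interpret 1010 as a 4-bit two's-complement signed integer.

MSB is 1, so the value is negative.
Invert: 0101. Add 1: 0110 = 6. So the value is −6.

-6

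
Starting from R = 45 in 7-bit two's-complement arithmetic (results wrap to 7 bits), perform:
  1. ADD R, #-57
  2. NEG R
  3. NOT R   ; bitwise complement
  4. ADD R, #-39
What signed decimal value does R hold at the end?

-52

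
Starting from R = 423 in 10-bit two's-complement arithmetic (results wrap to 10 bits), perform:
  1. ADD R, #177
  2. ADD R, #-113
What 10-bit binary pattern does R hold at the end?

0111100111

Start: R = 423 = 0110100111.
R = 423 + 177 = 600; wraps to -424 = 1001011000
R = -424 + (-113) = -537; wraps to 487 = 0111100111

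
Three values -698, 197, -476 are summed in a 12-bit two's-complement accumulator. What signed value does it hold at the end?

-698 + 197 = -501 (111000001011)
-501 + (-476) = -977 (110000101111)

-977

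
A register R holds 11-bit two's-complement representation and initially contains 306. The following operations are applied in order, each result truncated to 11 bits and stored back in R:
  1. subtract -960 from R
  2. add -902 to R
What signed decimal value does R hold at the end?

Start: R = 306 = 00100110010.
R = 306 − (-960) = 1266; wraps to -782 = 10011110010
R = -782 + (-902) = -1684; wraps to 364 = 00101101100

364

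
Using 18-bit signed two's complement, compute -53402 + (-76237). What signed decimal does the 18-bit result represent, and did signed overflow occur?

-129639; no overflow

-53402 → 110010111101100110
-76237 → 101101011000110011
  110010111101100110
+ 101101011000110011
= 100000010110011001  (discard carry-out 1)
Result 100000010110011001: MSB = 1 → 132505 − 262144 = -129639.
Both addends are negative and so is the stored result: no signed overflow.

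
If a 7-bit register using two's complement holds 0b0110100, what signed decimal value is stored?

52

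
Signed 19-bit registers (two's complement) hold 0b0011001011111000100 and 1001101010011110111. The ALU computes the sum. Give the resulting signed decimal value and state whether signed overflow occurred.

-103237; no overflow

0b0011001011111000100 → 0011001011111000100 = 104388 (signed)
1001101010011110111 = -207625 (signed)
  0011001011111000100
+ 1001101010011110111
= 1100110110010111011
Result 1100110110010111011: MSB = 1 → 421051 − 524288 = -103237.
Addends have opposite signs, so signed overflow cannot occur.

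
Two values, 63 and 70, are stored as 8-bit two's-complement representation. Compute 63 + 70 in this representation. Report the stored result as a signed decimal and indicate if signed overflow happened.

-123; overflow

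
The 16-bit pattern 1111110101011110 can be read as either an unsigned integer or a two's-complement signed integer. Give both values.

unsigned = 64862, signed = -674

Unsigned: 1111110101011110 = 64862.
Signed: MSB=1 → 64862 − 65536 = -674.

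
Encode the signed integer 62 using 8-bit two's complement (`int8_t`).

00111110

62 is non-negative, so write it directly in 8 bits: 00111110.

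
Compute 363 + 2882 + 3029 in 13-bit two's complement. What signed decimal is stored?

-1918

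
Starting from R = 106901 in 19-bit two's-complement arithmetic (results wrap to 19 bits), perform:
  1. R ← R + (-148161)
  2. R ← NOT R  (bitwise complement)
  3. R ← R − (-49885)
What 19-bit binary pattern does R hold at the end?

Start: R = 106901 = 0011010000110010101.
R = 106901 + (-148161) = -41260 = 1110101111011010100
R = NOT 1110101111011010100 = 0001010000100101011 = 41259
R = 41259 − (-49885) = 91144 = 0010110010000001000

0010110010000001000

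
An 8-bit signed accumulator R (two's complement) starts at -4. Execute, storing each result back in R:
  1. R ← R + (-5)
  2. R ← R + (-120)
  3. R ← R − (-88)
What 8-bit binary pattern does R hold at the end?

11010111

Start: R = -4 = 11111100.
R = -4 + (-5) = -9 = 11110111
R = -9 + (-120) = -129; wraps to 127 = 01111111
R = 127 − (-88) = 215; wraps to -41 = 11010111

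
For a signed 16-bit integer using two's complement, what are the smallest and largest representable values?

min = -32768, max = 32767

Minimum: −2^15 = -32768.
Maximum: 2^15 − 1 = 32767.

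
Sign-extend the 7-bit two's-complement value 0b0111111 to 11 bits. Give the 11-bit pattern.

00000111111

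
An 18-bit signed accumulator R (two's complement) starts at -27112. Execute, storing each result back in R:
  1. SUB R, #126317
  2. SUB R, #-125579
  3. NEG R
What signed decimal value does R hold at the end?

Start: R = -27112 = 111001011000011000.
R = -27112 − 126317 = -153429; wraps to 108715 = 011010100010101011
R = 108715 − (-125579) = 234294; wraps to -27850 = 111001001100110110
R = −(-27850) = 27850 = 000110110011001010

27850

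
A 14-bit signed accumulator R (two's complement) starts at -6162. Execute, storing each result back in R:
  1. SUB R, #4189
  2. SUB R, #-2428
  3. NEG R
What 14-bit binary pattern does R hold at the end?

01111011110011

Start: R = -6162 = 10011111101110.
R = -6162 − 4189 = -10351; wraps to 6033 = 01011110010001
R = 6033 − (-2428) = 8461; wraps to -7923 = 10000100001101
R = −(-7923) = 7923 = 01111011110011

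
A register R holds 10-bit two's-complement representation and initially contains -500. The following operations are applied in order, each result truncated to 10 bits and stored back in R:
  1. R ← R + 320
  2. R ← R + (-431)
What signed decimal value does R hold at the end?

413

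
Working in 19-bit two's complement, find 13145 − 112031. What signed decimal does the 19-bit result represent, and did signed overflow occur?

13145 → 0000011001101011001
112031 → 0011011010110011111
Subtract via negate-and-add: invert 0011011010110011111 + 1 = 1100100101001100001 (i.e. -112031).
  0000011001101011001
+ 1100100101001100001
= 1100111110110111010
Result 1100111110110111010: MSB = 1 → 425402 − 524288 = -98886.
Addends (after negating the subtrahend) have opposite signs, so signed overflow cannot occur.

-98886; no overflow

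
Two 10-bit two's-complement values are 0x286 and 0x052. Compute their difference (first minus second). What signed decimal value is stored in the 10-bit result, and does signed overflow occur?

-460; no overflow

0x286 = 1010000110 = -378 (signed)
0x052 = 0001010010 = 82 (signed)
Subtract via negate-and-add: invert 0001010010 + 1 = 1110101110 (i.e. -82).
  1010000110
+ 1110101110
= 1000110100  (discard carry-out 1)
Result 1000110100: MSB = 1 → 564 − 1024 = -460.
Both addends (after negating the subtrahend) are negative and so is the stored result: no signed overflow.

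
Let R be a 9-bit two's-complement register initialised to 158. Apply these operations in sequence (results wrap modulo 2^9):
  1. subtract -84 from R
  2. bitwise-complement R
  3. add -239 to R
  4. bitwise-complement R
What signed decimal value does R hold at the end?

Start: R = 158 = 010011110.
R = 158 − (-84) = 242 = 011110010
R = NOT 011110010 = 100001101 = -243
R = -243 + (-239) = -482; wraps to 30 = 000011110
R = NOT 000011110 = 111100001 = -31

-31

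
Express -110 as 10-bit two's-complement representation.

|-110| = 110 = 0001101110 in 10 bits.
Invert the bits: 1110010001. Add 1: 1110010010.

1110010010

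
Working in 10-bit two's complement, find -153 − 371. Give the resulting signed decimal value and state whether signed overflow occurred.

500; overflow

-153 → 1101100111
371 → 0101110011
Subtract via negate-and-add: invert 0101110011 + 1 = 1010001101 (i.e. -371).
  1101100111
+ 1010001101
= 0111110100  (discard carry-out 1)
Result 0111110100: MSB = 0 → value 500.
Both addends (after negating the subtrahend) are negative but the stored result is non-negative: signed overflow. The true value -153 − 371 = -524 lies outside [-512, 511].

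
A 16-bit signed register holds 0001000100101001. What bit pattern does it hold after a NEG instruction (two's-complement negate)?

1110111011010111

Invert: 1110111011010110. Add 1: 1110111011010111.
Check: 0001000100101001 = 4393, 1110111011010111 = -4393.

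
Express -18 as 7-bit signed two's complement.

1101110

|-18| = 18 = 0010010 in 7 bits.
Invert the bits: 1101101. Add 1: 1101110.
Check: 1101110 reads as 110 − 128 = -18.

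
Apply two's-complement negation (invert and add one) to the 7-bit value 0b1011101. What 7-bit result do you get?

0100011

Invert: 0100010. Add 1: 0100011.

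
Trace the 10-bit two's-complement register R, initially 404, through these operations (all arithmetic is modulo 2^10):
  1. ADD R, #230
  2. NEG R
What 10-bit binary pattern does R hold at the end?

Start: R = 404 = 0110010100.
R = 404 + 230 = 634; wraps to -390 = 1001111010
R = −(-390) = 390 = 0110000110

0110000110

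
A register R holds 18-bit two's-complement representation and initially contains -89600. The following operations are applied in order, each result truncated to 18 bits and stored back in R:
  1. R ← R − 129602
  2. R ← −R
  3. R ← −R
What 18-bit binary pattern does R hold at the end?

Start: R = -89600 = 101010001000000000.
R = -89600 − 129602 = -219202; wraps to 42942 = 001010011110111110
R = −(42942) = -42942 = 110101100001000010
R = −(-42942) = 42942 = 001010011110111110

001010011110111110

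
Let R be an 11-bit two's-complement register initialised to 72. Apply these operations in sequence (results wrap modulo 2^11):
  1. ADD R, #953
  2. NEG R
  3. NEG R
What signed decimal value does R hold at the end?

Start: R = 72 = 00001001000.
R = 72 + 953 = 1025; wraps to -1023 = 10000000001
R = −(-1023) = 1023 = 01111111111
R = −(1023) = -1023 = 10000000001

-1023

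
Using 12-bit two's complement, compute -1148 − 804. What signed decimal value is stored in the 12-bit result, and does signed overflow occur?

-1952; no overflow

-1148 → 101110000100
804 → 001100100100
Subtract via negate-and-add: invert 001100100100 + 1 = 110011011100 (i.e. -804).
  101110000100
+ 110011011100
= 100001100000  (discard carry-out 1)
Result 100001100000: MSB = 1 → 2144 − 4096 = -1952.
Both addends (after negating the subtrahend) are negative and so is the stored result: no signed overflow.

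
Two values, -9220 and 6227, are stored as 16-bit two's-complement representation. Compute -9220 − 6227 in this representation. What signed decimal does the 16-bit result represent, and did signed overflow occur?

-9220 → 1101101111111100
6227 → 0001100001010011
Subtract via negate-and-add: invert 0001100001010011 + 1 = 1110011110101101 (i.e. -6227).
  1101101111111100
+ 1110011110101101
= 1100001110101001  (discard carry-out 1)
Result 1100001110101001: MSB = 1 → 50089 − 65536 = -15447.
Both addends (after negating the subtrahend) are negative and so is the stored result: no signed overflow.

-15447; no overflow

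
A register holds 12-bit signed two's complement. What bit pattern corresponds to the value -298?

|-298| = 298 = 000100101010 in 12 bits.
Invert the bits: 111011010101. Add 1: 111011010110.

111011010110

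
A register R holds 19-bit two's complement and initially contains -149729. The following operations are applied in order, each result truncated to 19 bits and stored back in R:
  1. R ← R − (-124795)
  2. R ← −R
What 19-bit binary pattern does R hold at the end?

Start: R = -149729 = 1011011011100011111.
R = -149729 − (-124795) = -24934 = 1111001111010011010
R = −(-24934) = 24934 = 0000110000101100110

0000110000101100110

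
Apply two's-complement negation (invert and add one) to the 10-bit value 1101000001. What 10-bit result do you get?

0010111111

Invert: 0010111110. Add 1: 0010111111.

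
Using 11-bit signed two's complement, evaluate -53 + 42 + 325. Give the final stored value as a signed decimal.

-53 + 42 = -11 (11111110101)
-11 + 325 = 314 (00100111010)

314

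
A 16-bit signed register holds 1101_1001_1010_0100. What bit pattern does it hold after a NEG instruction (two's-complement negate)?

0010011001011100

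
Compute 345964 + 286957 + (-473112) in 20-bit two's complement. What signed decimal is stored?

159809

345964 + 286957 = 632921 → wraps to -415655 (10011010100001011001)
-415655 + (-473112) = -888767 → wraps to 159809 (00100111000001000001)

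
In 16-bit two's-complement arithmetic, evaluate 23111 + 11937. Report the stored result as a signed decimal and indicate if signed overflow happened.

23111 → 0101101001000111
11937 → 0010111010100001
  0101101001000111
+ 0010111010100001
= 1000100011101000
Result 1000100011101000: MSB = 1 → 35048 − 65536 = -30488.
Both addends are non-negative but the stored result is negative: signed overflow. The true value 23111 + 11937 = 35048 lies outside [-32768, 32767].

-30488; overflow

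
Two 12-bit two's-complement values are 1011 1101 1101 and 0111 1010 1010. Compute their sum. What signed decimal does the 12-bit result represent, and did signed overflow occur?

1011 1101 1101 → 101111011101 = -1059 (signed)
0111 1010 1010 → 011110101010 = 1962 (signed)
  101111011101
+ 011110101010
= 001110000111  (discard carry-out 1)
Result 001110000111: MSB = 0 → value 903.
Addends have opposite signs, so signed overflow cannot occur.

903; no overflow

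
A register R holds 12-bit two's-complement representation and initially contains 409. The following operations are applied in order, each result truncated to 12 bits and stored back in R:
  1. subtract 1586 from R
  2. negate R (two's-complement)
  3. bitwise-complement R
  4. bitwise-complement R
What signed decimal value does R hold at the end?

Start: R = 409 = 000110011001.
R = 409 − 1586 = -1177 = 101101100111
R = −(-1177) = 1177 = 010010011001
R = NOT 010010011001 = 101101100110 = -1178
R = NOT 101101100110 = 010010011001 = 1177

1177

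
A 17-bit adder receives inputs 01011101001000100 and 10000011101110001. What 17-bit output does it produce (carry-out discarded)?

11100000110110101

  01011101001000100
+ 10000011101110001
= 11100000110110101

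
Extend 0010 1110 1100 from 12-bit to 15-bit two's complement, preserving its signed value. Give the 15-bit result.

000001011101100

MSB of 001011101100 is 0; replicate it into the new high bits.
000|001011101100 → 000001011101100 (still 748).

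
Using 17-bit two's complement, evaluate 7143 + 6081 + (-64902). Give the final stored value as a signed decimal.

-51678

7143 + 6081 = 13224 (00011001110101000)
13224 + (-64902) = -51678 (10011011000100010)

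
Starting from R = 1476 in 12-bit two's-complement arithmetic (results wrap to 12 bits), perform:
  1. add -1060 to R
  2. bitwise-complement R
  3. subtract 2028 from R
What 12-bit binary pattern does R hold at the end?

Start: R = 1476 = 010111000100.
R = 1476 + (-1060) = 416 = 000110100000
R = NOT 000110100000 = 111001011111 = -417
R = -417 − 2028 = -2445; wraps to 1651 = 011001110011

011001110011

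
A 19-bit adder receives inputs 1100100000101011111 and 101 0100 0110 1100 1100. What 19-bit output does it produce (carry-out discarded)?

0111000100000101011

  1100100000101011111
+ 1010100011011001100
= 0111000100000101011  (discard carry-out 1)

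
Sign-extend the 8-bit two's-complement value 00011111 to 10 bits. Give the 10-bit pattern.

0000011111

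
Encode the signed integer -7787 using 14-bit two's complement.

|-7787| = 7787 = 01111001101011 in 14 bits.
Invert the bits: 10000110010100. Add 1: 10000110010101.

10000110010101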